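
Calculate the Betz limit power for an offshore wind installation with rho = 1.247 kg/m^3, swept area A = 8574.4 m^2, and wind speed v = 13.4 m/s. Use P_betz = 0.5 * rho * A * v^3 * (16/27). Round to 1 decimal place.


The Betz coefficient Cp_max = 16/27 = 0.5926
v^3 = 13.4^3 = 2406.104
P_betz = 0.5 * rho * A * v^3 * Cp_max
P_betz = 0.5 * 1.247 * 8574.4 * 2406.104 * 0.5926
P_betz = 7622734.8 W

7622734.8


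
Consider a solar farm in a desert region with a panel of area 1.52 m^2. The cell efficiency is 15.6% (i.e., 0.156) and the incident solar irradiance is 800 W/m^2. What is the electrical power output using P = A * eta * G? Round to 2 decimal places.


Use the solar power formula P = A * eta * G.
Given: A = 1.52 m^2, eta = 0.156, G = 800 W/m^2
P = 1.52 * 0.156 * 800
P = 189.70 W

189.70


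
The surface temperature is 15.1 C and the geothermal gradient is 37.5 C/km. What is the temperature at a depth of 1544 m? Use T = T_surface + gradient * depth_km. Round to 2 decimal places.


Convert depth to km: 1544 / 1000 = 1.544 km
Temperature increase = gradient * depth_km = 37.5 * 1.544 = 57.9 C
Temperature at depth = T_surface + delta_T = 15.1 + 57.9
T = 73.00 C

73.00


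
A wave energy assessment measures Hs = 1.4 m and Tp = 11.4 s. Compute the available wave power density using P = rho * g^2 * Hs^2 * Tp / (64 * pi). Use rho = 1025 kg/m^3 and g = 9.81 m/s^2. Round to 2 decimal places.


Apply wave power formula:
  g^2 = 9.81^2 = 96.2361
  Hs^2 = 1.4^2 = 1.96
  Numerator = rho * g^2 * Hs^2 * Tp = 1025 * 96.2361 * 1.96 * 11.4 = 2204056.9
  Denominator = 64 * pi = 201.0619
  P = 2204056.9 / 201.0619 = 10962.08 W/m

10962.08


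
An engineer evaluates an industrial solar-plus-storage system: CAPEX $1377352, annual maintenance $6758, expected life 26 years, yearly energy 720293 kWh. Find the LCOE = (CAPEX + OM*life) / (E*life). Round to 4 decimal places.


Total cost = CAPEX + OM * lifetime = 1377352 + 6758 * 26 = 1377352 + 175708 = 1553060
Total generation = annual * lifetime = 720293 * 26 = 18727618 kWh
LCOE = 1553060 / 18727618
LCOE = 0.0829 $/kWh

0.0829


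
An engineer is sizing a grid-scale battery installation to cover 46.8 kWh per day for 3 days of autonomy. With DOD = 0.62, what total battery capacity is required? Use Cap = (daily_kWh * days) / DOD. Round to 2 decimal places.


Total energy needed = daily * days = 46.8 * 3 = 140.4 kWh
Account for depth of discharge:
  Cap = total_energy / DOD = 140.4 / 0.62
  Cap = 226.45 kWh

226.45


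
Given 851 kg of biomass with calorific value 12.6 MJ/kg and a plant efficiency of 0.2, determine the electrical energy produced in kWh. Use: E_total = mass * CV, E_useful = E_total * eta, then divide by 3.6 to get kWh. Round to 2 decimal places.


Total energy = mass * CV = 851 * 12.6 = 10722.6 MJ
Useful energy = total * eta = 10722.6 * 0.2 = 2144.52 MJ
Convert to kWh: 2144.52 / 3.6
Useful energy = 595.70 kWh

595.70


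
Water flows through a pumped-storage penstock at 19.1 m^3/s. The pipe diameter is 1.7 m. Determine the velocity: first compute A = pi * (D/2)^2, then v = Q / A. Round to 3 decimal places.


Compute pipe cross-sectional area:
  A = pi * (D/2)^2 = pi * (1.7/2)^2 = 2.2698 m^2
Calculate velocity:
  v = Q / A = 19.1 / 2.2698
  v = 8.415 m/s

8.415


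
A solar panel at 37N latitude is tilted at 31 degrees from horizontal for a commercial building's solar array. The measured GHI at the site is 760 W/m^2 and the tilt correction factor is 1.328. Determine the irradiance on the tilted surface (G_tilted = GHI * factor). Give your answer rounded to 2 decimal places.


Identify the given values:
  GHI = 760 W/m^2, tilt correction factor = 1.328
Apply the formula G_tilted = GHI * factor:
  G_tilted = 760 * 1.328
  G_tilted = 1009.28 W/m^2

1009.28


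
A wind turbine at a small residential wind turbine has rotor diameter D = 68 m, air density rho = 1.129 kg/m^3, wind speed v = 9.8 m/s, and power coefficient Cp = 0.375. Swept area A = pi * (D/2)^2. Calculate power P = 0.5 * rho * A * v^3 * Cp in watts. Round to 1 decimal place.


Step 1 -- Compute swept area:
  A = pi * (D/2)^2 = pi * (68/2)^2 = 3631.68 m^2
Step 2 -- Apply wind power equation:
  P = 0.5 * rho * A * v^3 * Cp
  v^3 = 9.8^3 = 941.192
  P = 0.5 * 1.129 * 3631.68 * 941.192 * 0.375
  P = 723571.0 W

723571.0


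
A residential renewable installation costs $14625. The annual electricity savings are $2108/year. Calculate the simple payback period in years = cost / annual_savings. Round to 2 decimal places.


Simple payback period = initial cost / annual savings
Payback = 14625 / 2108
Payback = 6.94 years

6.94


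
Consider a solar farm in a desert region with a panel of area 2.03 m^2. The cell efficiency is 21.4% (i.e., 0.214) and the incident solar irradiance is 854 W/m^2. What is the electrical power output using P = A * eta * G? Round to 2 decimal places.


Use the solar power formula P = A * eta * G.
Given: A = 2.03 m^2, eta = 0.214, G = 854 W/m^2
P = 2.03 * 0.214 * 854
P = 370.99 W

370.99


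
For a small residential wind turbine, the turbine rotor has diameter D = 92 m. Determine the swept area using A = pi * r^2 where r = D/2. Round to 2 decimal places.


Compute the rotor radius:
  r = D / 2 = 92 / 2 = 46.0 m
Calculate swept area:
  A = pi * r^2 = pi * 46.0^2
  A = 6647.61 m^2

6647.61


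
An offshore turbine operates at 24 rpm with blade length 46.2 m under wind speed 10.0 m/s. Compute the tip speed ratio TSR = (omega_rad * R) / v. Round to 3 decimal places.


Convert rotational speed to rad/s:
  omega = 24 * 2 * pi / 60 = 2.5133 rad/s
Compute tip speed:
  v_tip = omega * R = 2.5133 * 46.2 = 116.113 m/s
Tip speed ratio:
  TSR = v_tip / v_wind = 116.113 / 10.0 = 11.611

11.611


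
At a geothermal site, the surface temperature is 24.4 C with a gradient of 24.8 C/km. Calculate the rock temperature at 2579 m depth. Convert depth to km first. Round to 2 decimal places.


Convert depth to km: 2579 / 1000 = 2.579 km
Temperature increase = gradient * depth_km = 24.8 * 2.579 = 63.96 C
Temperature at depth = T_surface + delta_T = 24.4 + 63.96
T = 88.36 C

88.36


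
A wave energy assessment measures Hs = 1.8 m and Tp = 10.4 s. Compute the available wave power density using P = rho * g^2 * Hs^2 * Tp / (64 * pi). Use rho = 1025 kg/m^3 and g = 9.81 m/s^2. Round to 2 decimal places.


Apply wave power formula:
  g^2 = 9.81^2 = 96.2361
  Hs^2 = 1.8^2 = 3.24
  Numerator = rho * g^2 * Hs^2 * Tp = 1025 * 96.2361 * 3.24 * 10.4 = 3323840.92
  Denominator = 64 * pi = 201.0619
  P = 3323840.92 / 201.0619 = 16531.43 W/m

16531.43


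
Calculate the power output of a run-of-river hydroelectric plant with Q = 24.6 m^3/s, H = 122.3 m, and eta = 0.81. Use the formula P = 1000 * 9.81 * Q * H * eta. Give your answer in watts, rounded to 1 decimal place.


Apply the hydropower formula P = rho * g * Q * H * eta
rho * g = 1000 * 9.81 = 9810.0
P = 9810.0 * 24.6 * 122.3 * 0.81
P = 23906477.5 W

23906477.5


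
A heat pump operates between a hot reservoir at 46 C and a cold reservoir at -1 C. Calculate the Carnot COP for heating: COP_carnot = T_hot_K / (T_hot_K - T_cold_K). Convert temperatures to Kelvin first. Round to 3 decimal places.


Convert to Kelvin:
  T_hot = 46 + 273.15 = 319.15 K
  T_cold = -1 + 273.15 = 272.15 K
Apply Carnot COP formula:
  COP = T_hot_K / (T_hot_K - T_cold_K) = 319.15 / 47.0
  COP = 6.790

6.790


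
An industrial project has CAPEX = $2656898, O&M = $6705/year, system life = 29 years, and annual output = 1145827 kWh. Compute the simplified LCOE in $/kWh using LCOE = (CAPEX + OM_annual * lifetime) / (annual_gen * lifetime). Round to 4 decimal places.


Total cost = CAPEX + OM * lifetime = 2656898 + 6705 * 29 = 2656898 + 194445 = 2851343
Total generation = annual * lifetime = 1145827 * 29 = 33228983 kWh
LCOE = 2851343 / 33228983
LCOE = 0.0858 $/kWh

0.0858


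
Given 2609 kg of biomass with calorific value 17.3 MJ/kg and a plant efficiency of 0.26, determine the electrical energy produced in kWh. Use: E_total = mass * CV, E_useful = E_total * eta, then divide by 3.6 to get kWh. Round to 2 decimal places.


Total energy = mass * CV = 2609 * 17.3 = 45135.7 MJ
Useful energy = total * eta = 45135.7 * 0.26 = 11735.28 MJ
Convert to kWh: 11735.28 / 3.6
Useful energy = 3259.80 kWh

3259.80


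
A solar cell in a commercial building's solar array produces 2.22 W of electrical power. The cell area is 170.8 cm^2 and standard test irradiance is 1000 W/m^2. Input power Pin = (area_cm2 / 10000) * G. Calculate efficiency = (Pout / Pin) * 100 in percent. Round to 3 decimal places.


First compute the input power:
  Pin = area_cm2 / 10000 * G = 170.8 / 10000 * 1000 = 17.08 W
Then compute efficiency:
  Efficiency = (Pout / Pin) * 100 = (2.22 / 17.08) * 100
  Efficiency = 12.998%

12.998


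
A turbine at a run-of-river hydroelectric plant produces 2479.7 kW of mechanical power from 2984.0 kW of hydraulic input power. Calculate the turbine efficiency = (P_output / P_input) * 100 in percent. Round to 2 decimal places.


Turbine efficiency = (output power / input power) * 100
eta = (2479.7 / 2984.0) * 100
eta = 83.10%

83.10


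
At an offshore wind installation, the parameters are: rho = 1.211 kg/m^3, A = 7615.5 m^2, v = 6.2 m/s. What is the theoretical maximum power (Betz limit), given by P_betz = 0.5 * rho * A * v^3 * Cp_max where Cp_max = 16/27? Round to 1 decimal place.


The Betz coefficient Cp_max = 16/27 = 0.5926
v^3 = 6.2^3 = 238.328
P_betz = 0.5 * rho * A * v^3 * Cp_max
P_betz = 0.5 * 1.211 * 7615.5 * 238.328 * 0.5926
P_betz = 651244.2 W

651244.2


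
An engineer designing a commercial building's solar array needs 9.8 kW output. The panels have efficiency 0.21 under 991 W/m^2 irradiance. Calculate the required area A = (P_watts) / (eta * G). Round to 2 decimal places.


Convert target power to watts: P = 9.8 * 1000 = 9800.0 W
Compute denominator: eta * G = 0.21 * 991 = 208.11
Required area A = P / (eta * G) = 9800.0 / 208.11
A = 47.09 m^2

47.09


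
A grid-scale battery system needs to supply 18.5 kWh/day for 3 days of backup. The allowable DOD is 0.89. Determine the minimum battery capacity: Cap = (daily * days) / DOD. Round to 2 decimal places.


Total energy needed = daily * days = 18.5 * 3 = 55.5 kWh
Account for depth of discharge:
  Cap = total_energy / DOD = 55.5 / 0.89
  Cap = 62.36 kWh

62.36


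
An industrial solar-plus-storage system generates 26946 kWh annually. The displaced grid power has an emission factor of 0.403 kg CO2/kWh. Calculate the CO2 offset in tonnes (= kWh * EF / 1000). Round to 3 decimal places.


CO2 offset in kg = generation * emission_factor
CO2 offset = 26946 * 0.403 = 10859.24 kg
Convert to tonnes:
  CO2 offset = 10859.24 / 1000 = 10.859 tonnes

10.859


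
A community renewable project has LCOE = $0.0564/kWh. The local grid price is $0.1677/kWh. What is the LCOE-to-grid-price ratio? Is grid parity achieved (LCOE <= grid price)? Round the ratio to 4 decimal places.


Compare LCOE to grid price:
  LCOE = $0.0564/kWh, Grid price = $0.1677/kWh
  Ratio = LCOE / grid_price = 0.0564 / 0.1677 = 0.3363
  Grid parity achieved (ratio <= 1)? yes

0.3363


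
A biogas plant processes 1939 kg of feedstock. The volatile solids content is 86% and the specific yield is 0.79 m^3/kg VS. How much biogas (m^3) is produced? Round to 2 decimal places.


Compute volatile solids:
  VS = mass * VS_fraction = 1939 * 0.86 = 1667.54 kg
Calculate biogas volume:
  Biogas = VS * specific_yield = 1667.54 * 0.79
  Biogas = 1317.36 m^3

1317.36


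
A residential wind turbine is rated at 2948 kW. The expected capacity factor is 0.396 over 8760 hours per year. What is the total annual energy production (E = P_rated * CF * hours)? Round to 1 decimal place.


Annual energy = rated_kW * capacity_factor * hours_per_year
Given: P_rated = 2948 kW, CF = 0.396, hours = 8760
E = 2948 * 0.396 * 8760
E = 10226494.1 kWh

10226494.1


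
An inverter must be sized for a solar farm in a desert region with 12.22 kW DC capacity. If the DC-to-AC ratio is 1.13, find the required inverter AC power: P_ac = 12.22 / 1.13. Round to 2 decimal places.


The inverter AC capacity is determined by the DC/AC ratio.
Given: P_dc = 12.22 kW, DC/AC ratio = 1.13
P_ac = P_dc / ratio = 12.22 / 1.13
P_ac = 10.81 kW

10.81


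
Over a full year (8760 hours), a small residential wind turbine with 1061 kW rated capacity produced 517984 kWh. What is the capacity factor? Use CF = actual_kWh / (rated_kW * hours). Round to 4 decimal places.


Capacity factor = actual output / maximum possible output
Maximum possible = rated * hours = 1061 * 8760 = 9294360 kWh
CF = 517984 / 9294360
CF = 0.0557

0.0557


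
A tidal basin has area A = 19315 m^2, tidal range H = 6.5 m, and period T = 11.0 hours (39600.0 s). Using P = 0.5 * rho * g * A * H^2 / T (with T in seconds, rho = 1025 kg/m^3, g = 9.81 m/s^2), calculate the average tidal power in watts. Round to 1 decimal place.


Convert period to seconds: T = 11.0 * 3600 = 39600.0 s
H^2 = 6.5^2 = 42.25
P = 0.5 * rho * g * A * H^2 / T
P = 0.5 * 1025 * 9.81 * 19315 * 42.25 / 39600.0
P = 103607.0 W

103607.0


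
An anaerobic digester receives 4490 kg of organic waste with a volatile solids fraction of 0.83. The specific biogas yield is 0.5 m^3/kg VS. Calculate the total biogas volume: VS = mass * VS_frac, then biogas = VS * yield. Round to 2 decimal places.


Compute volatile solids:
  VS = mass * VS_fraction = 4490 * 0.83 = 3726.7 kg
Calculate biogas volume:
  Biogas = VS * specific_yield = 3726.7 * 0.5
  Biogas = 1863.35 m^3

1863.35


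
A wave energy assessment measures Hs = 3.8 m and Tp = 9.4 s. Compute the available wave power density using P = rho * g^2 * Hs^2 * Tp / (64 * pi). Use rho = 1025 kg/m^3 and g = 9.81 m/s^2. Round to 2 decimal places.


Apply wave power formula:
  g^2 = 9.81^2 = 96.2361
  Hs^2 = 3.8^2 = 14.44
  Numerator = rho * g^2 * Hs^2 * Tp = 1025 * 96.2361 * 14.44 * 9.4 = 13389270.85
  Denominator = 64 * pi = 201.0619
  P = 13389270.85 / 201.0619 = 66592.77 W/m

66592.77


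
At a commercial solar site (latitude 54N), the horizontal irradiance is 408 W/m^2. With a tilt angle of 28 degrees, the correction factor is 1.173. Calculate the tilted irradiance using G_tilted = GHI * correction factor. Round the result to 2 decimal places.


Identify the given values:
  GHI = 408 W/m^2, tilt correction factor = 1.173
Apply the formula G_tilted = GHI * factor:
  G_tilted = 408 * 1.173
  G_tilted = 478.58 W/m^2

478.58


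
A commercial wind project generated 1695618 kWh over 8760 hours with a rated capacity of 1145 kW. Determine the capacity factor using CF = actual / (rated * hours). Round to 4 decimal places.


Capacity factor = actual output / maximum possible output
Maximum possible = rated * hours = 1145 * 8760 = 10030200 kWh
CF = 1695618 / 10030200
CF = 0.1691

0.1691


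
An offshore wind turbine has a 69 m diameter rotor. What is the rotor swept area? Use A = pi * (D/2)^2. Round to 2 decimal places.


Compute the rotor radius:
  r = D / 2 = 69 / 2 = 34.5 m
Calculate swept area:
  A = pi * r^2 = pi * 34.5^2
  A = 3739.28 m^2

3739.28


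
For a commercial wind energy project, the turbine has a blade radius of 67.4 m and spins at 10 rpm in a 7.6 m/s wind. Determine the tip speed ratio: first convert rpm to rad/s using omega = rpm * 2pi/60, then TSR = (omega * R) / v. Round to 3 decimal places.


Convert rotational speed to rad/s:
  omega = 10 * 2 * pi / 60 = 1.0472 rad/s
Compute tip speed:
  v_tip = omega * R = 1.0472 * 67.4 = 70.581 m/s
Tip speed ratio:
  TSR = v_tip / v_wind = 70.581 / 7.6 = 9.287

9.287


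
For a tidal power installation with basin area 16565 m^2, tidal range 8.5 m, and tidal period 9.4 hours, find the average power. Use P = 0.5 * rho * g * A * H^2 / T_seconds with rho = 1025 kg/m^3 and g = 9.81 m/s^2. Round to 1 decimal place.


Convert period to seconds: T = 9.4 * 3600 = 33840.0 s
H^2 = 8.5^2 = 72.25
P = 0.5 * rho * g * A * H^2 / T
P = 0.5 * 1025 * 9.81 * 16565 * 72.25 / 33840.0
P = 177812.3 W

177812.3


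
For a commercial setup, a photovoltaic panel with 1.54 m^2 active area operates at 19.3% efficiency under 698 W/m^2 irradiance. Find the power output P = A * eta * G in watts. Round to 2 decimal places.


Use the solar power formula P = A * eta * G.
Given: A = 1.54 m^2, eta = 0.193, G = 698 W/m^2
P = 1.54 * 0.193 * 698
P = 207.46 W

207.46


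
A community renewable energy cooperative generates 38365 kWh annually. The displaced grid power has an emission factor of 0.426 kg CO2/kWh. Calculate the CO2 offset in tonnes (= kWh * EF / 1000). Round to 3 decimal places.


CO2 offset in kg = generation * emission_factor
CO2 offset = 38365 * 0.426 = 16343.49 kg
Convert to tonnes:
  CO2 offset = 16343.49 / 1000 = 16.343 tonnes

16.343


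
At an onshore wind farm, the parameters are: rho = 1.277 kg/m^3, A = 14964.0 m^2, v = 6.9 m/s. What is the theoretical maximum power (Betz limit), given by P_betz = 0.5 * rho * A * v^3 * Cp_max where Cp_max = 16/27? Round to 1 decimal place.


The Betz coefficient Cp_max = 16/27 = 0.5926
v^3 = 6.9^3 = 328.509
P_betz = 0.5 * rho * A * v^3 * Cp_max
P_betz = 0.5 * 1.277 * 14964.0 * 328.509 * 0.5926
P_betz = 1859996.3 W

1859996.3


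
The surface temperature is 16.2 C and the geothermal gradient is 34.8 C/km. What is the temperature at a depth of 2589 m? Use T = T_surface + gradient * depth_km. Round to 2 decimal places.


Convert depth to km: 2589 / 1000 = 2.589 km
Temperature increase = gradient * depth_km = 34.8 * 2.589 = 90.1 C
Temperature at depth = T_surface + delta_T = 16.2 + 90.1
T = 106.30 C

106.30


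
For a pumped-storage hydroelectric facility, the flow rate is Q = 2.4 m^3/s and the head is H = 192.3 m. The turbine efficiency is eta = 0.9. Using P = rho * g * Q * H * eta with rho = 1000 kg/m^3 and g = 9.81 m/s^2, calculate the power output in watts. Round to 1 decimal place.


Apply the hydropower formula P = rho * g * Q * H * eta
rho * g = 1000 * 9.81 = 9810.0
P = 9810.0 * 2.4 * 192.3 * 0.9
P = 4074760.1 W

4074760.1


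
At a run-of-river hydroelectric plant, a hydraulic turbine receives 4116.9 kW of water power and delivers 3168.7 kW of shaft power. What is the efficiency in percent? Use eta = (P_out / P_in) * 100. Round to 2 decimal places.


Turbine efficiency = (output power / input power) * 100
eta = (3168.7 / 4116.9) * 100
eta = 76.97%

76.97


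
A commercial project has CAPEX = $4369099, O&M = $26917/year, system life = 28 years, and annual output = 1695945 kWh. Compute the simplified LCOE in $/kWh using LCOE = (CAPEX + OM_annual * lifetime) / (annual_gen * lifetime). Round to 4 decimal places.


Total cost = CAPEX + OM * lifetime = 4369099 + 26917 * 28 = 4369099 + 753676 = 5122775
Total generation = annual * lifetime = 1695945 * 28 = 47486460 kWh
LCOE = 5122775 / 47486460
LCOE = 0.1079 $/kWh

0.1079


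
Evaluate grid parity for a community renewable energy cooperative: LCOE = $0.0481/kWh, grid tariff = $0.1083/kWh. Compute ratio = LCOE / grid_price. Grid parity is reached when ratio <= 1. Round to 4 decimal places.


Compare LCOE to grid price:
  LCOE = $0.0481/kWh, Grid price = $0.1083/kWh
  Ratio = LCOE / grid_price = 0.0481 / 0.1083 = 0.4441
  Grid parity achieved (ratio <= 1)? yes

0.4441


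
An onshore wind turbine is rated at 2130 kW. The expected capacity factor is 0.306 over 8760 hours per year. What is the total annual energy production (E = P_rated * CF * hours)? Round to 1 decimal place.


Annual energy = rated_kW * capacity_factor * hours_per_year
Given: P_rated = 2130 kW, CF = 0.306, hours = 8760
E = 2130 * 0.306 * 8760
E = 5709592.8 kWh

5709592.8


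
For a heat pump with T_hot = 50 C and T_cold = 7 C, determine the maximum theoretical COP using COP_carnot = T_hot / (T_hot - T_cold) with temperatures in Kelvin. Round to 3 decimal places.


Convert to Kelvin:
  T_hot = 50 + 273.15 = 323.15 K
  T_cold = 7 + 273.15 = 280.15 K
Apply Carnot COP formula:
  COP = T_hot_K / (T_hot_K - T_cold_K) = 323.15 / 43.0
  COP = 7.515

7.515


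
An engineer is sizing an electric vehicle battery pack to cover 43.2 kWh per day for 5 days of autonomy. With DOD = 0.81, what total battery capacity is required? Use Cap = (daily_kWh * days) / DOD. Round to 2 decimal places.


Total energy needed = daily * days = 43.2 * 5 = 216.0 kWh
Account for depth of discharge:
  Cap = total_energy / DOD = 216.0 / 0.81
  Cap = 266.67 kWh

266.67


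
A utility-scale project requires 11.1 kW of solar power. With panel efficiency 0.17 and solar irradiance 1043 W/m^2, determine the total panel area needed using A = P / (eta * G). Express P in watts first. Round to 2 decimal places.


Convert target power to watts: P = 11.1 * 1000 = 11100.0 W
Compute denominator: eta * G = 0.17 * 1043 = 177.31
Required area A = P / (eta * G) = 11100.0 / 177.31
A = 62.60 m^2

62.60


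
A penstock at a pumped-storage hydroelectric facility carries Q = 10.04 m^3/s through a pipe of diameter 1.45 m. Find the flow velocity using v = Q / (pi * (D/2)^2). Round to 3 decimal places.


Compute pipe cross-sectional area:
  A = pi * (D/2)^2 = pi * (1.45/2)^2 = 1.6513 m^2
Calculate velocity:
  v = Q / A = 10.04 / 1.6513
  v = 6.080 m/s

6.080


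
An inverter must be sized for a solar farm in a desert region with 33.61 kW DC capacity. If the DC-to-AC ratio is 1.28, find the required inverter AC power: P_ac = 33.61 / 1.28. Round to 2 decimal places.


The inverter AC capacity is determined by the DC/AC ratio.
Given: P_dc = 33.61 kW, DC/AC ratio = 1.28
P_ac = P_dc / ratio = 33.61 / 1.28
P_ac = 26.26 kW

26.26


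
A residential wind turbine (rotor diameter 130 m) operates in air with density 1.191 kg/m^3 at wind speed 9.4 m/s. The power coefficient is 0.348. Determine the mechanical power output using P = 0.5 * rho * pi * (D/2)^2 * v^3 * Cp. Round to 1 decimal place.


Step 1 -- Compute swept area:
  A = pi * (D/2)^2 = pi * (130/2)^2 = 13273.23 m^2
Step 2 -- Apply wind power equation:
  P = 0.5 * rho * A * v^3 * Cp
  v^3 = 9.4^3 = 830.584
  P = 0.5 * 1.191 * 13273.23 * 830.584 * 0.348
  P = 2284657.8 W

2284657.8


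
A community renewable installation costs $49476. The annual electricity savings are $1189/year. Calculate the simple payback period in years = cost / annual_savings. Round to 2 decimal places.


Simple payback period = initial cost / annual savings
Payback = 49476 / 1189
Payback = 41.61 years

41.61


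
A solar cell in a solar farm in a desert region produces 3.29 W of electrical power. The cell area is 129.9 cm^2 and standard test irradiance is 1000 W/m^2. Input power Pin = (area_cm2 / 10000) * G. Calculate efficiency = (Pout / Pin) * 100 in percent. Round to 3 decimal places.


First compute the input power:
  Pin = area_cm2 / 10000 * G = 129.9 / 10000 * 1000 = 12.99 W
Then compute efficiency:
  Efficiency = (Pout / Pin) * 100 = (3.29 / 12.99) * 100
  Efficiency = 25.327%

25.327


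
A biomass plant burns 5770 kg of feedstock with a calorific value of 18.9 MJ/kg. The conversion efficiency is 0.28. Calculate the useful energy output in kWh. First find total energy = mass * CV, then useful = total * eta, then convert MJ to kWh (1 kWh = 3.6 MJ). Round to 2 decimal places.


Total energy = mass * CV = 5770 * 18.9 = 109053.0 MJ
Useful energy = total * eta = 109053.0 * 0.28 = 30534.84 MJ
Convert to kWh: 30534.84 / 3.6
Useful energy = 8481.90 kWh

8481.90


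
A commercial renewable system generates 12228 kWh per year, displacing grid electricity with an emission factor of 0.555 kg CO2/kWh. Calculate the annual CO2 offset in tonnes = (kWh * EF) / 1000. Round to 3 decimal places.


CO2 offset in kg = generation * emission_factor
CO2 offset = 12228 * 0.555 = 6786.54 kg
Convert to tonnes:
  CO2 offset = 6786.54 / 1000 = 6.787 tonnes

6.787


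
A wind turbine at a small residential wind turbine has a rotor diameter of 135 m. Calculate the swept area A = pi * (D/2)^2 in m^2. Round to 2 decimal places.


Compute the rotor radius:
  r = D / 2 = 135 / 2 = 67.5 m
Calculate swept area:
  A = pi * r^2 = pi * 67.5^2
  A = 14313.88 m^2

14313.88


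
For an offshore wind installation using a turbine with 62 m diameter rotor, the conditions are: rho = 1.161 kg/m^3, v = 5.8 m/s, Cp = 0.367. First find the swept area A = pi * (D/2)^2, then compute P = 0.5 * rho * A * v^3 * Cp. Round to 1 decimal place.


Step 1 -- Compute swept area:
  A = pi * (D/2)^2 = pi * (62/2)^2 = 3019.07 m^2
Step 2 -- Apply wind power equation:
  P = 0.5 * rho * A * v^3 * Cp
  v^3 = 5.8^3 = 195.112
  P = 0.5 * 1.161 * 3019.07 * 195.112 * 0.367
  P = 125494.7 W

125494.7


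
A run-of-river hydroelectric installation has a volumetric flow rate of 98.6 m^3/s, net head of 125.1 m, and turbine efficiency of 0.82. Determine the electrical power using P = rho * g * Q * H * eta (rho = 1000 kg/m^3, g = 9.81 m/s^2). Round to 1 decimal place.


Apply the hydropower formula P = rho * g * Q * H * eta
rho * g = 1000 * 9.81 = 9810.0
P = 9810.0 * 98.6 * 125.1 * 0.82
P = 99224080.8 W

99224080.8


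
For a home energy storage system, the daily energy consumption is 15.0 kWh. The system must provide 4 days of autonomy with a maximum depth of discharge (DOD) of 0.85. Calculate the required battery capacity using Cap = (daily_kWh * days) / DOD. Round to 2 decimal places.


Total energy needed = daily * days = 15.0 * 4 = 60.0 kWh
Account for depth of discharge:
  Cap = total_energy / DOD = 60.0 / 0.85
  Cap = 70.59 kWh

70.59


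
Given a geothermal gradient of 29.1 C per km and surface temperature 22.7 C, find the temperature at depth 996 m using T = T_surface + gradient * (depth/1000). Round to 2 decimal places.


Convert depth to km: 996 / 1000 = 0.996 km
Temperature increase = gradient * depth_km = 29.1 * 0.996 = 28.98 C
Temperature at depth = T_surface + delta_T = 22.7 + 28.98
T = 51.68 C

51.68


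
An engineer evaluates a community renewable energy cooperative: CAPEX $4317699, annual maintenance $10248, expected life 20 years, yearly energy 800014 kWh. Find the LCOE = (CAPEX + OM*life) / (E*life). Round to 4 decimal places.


Total cost = CAPEX + OM * lifetime = 4317699 + 10248 * 20 = 4317699 + 204960 = 4522659
Total generation = annual * lifetime = 800014 * 20 = 16000280 kWh
LCOE = 4522659 / 16000280
LCOE = 0.2827 $/kWh

0.2827


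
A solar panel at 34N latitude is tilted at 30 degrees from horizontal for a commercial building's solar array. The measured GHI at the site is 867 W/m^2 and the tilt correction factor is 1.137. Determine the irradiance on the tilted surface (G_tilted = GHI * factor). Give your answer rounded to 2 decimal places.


Identify the given values:
  GHI = 867 W/m^2, tilt correction factor = 1.137
Apply the formula G_tilted = GHI * factor:
  G_tilted = 867 * 1.137
  G_tilted = 985.78 W/m^2

985.78


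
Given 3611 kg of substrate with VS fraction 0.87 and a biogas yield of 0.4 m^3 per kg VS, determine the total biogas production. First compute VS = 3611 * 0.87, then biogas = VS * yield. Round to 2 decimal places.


Compute volatile solids:
  VS = mass * VS_fraction = 3611 * 0.87 = 3141.57 kg
Calculate biogas volume:
  Biogas = VS * specific_yield = 3141.57 * 0.4
  Biogas = 1256.63 m^3

1256.63


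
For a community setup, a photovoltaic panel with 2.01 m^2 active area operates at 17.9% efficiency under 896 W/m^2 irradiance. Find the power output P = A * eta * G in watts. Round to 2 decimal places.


Use the solar power formula P = A * eta * G.
Given: A = 2.01 m^2, eta = 0.179, G = 896 W/m^2
P = 2.01 * 0.179 * 896
P = 322.37 W

322.37


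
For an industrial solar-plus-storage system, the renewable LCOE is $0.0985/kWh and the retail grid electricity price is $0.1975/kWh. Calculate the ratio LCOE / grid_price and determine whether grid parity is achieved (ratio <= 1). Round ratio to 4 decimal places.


Compare LCOE to grid price:
  LCOE = $0.0985/kWh, Grid price = $0.1975/kWh
  Ratio = LCOE / grid_price = 0.0985 / 0.1975 = 0.4987
  Grid parity achieved (ratio <= 1)? yes

0.4987


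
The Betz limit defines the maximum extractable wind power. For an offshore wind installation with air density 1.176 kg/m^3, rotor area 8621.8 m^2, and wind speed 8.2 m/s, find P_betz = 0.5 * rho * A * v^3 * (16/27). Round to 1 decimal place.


The Betz coefficient Cp_max = 16/27 = 0.5926
v^3 = 8.2^3 = 551.368
P_betz = 0.5 * rho * A * v^3 * Cp_max
P_betz = 0.5 * 1.176 * 8621.8 * 551.368 * 0.5926
P_betz = 1656429.8 W

1656429.8


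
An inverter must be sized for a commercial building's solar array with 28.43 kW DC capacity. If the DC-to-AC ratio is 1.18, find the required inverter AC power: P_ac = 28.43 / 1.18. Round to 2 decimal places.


The inverter AC capacity is determined by the DC/AC ratio.
Given: P_dc = 28.43 kW, DC/AC ratio = 1.18
P_ac = P_dc / ratio = 28.43 / 1.18
P_ac = 24.09 kW

24.09


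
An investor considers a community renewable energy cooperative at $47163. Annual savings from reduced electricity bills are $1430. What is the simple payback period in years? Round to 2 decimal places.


Simple payback period = initial cost / annual savings
Payback = 47163 / 1430
Payback = 32.98 years

32.98


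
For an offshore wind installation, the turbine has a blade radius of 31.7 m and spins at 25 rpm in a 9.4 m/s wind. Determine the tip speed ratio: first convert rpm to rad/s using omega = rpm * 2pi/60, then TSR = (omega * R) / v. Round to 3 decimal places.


Convert rotational speed to rad/s:
  omega = 25 * 2 * pi / 60 = 2.618 rad/s
Compute tip speed:
  v_tip = omega * R = 2.618 * 31.7 = 82.99 m/s
Tip speed ratio:
  TSR = v_tip / v_wind = 82.99 / 9.4 = 8.829

8.829


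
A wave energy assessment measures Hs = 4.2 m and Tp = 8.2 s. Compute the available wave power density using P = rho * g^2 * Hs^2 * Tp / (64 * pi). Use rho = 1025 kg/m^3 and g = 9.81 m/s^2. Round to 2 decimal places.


Apply wave power formula:
  g^2 = 9.81^2 = 96.2361
  Hs^2 = 4.2^2 = 17.64
  Numerator = rho * g^2 * Hs^2 * Tp = 1025 * 96.2361 * 17.64 * 8.2 = 14268368.38
  Denominator = 64 * pi = 201.0619
  P = 14268368.38 / 201.0619 = 70965.04 W/m

70965.04


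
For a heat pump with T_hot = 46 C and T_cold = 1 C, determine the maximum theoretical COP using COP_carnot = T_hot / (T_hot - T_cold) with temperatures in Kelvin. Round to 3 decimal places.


Convert to Kelvin:
  T_hot = 46 + 273.15 = 319.15 K
  T_cold = 1 + 273.15 = 274.15 K
Apply Carnot COP formula:
  COP = T_hot_K / (T_hot_K - T_cold_K) = 319.15 / 45.0
  COP = 7.092

7.092


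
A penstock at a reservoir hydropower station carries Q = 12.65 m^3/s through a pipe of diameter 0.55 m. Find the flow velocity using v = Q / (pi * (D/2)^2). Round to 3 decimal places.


Compute pipe cross-sectional area:
  A = pi * (D/2)^2 = pi * (0.55/2)^2 = 0.2376 m^2
Calculate velocity:
  v = Q / A = 12.65 / 0.2376
  v = 53.245 m/s

53.245


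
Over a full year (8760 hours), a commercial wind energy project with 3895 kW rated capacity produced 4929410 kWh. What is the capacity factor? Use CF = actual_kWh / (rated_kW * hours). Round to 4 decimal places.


Capacity factor = actual output / maximum possible output
Maximum possible = rated * hours = 3895 * 8760 = 34120200 kWh
CF = 4929410 / 34120200
CF = 0.1445

0.1445


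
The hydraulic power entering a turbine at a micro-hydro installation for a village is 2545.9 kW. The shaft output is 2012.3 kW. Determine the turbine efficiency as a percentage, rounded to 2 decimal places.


Turbine efficiency = (output power / input power) * 100
eta = (2012.3 / 2545.9) * 100
eta = 79.04%

79.04


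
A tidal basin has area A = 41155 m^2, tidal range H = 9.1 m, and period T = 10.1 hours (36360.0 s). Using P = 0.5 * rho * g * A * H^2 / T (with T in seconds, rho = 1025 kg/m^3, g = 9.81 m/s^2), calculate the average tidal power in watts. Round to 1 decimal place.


Convert period to seconds: T = 10.1 * 3600 = 36360.0 s
H^2 = 9.1^2 = 82.81
P = 0.5 * rho * g * A * H^2 / T
P = 0.5 * 1025 * 9.81 * 41155 * 82.81 / 36360.0
P = 471242.4 W

471242.4


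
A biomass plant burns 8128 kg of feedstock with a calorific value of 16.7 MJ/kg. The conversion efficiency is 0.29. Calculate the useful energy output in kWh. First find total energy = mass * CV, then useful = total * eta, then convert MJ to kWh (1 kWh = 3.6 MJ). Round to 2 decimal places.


Total energy = mass * CV = 8128 * 16.7 = 135737.6 MJ
Useful energy = total * eta = 135737.6 * 0.29 = 39363.9 MJ
Convert to kWh: 39363.9 / 3.6
Useful energy = 10934.42 kWh

10934.42


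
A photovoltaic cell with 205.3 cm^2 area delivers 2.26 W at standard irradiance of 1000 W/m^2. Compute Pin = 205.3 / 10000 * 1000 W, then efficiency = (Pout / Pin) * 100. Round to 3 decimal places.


First compute the input power:
  Pin = area_cm2 / 10000 * G = 205.3 / 10000 * 1000 = 20.53 W
Then compute efficiency:
  Efficiency = (Pout / Pin) * 100 = (2.26 / 20.53) * 100
  Efficiency = 11.008%

11.008


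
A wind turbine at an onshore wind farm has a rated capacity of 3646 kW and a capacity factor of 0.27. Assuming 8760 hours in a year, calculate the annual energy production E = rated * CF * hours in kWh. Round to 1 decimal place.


Annual energy = rated_kW * capacity_factor * hours_per_year
Given: P_rated = 3646 kW, CF = 0.27, hours = 8760
E = 3646 * 0.27 * 8760
E = 8623519.2 kWh

8623519.2


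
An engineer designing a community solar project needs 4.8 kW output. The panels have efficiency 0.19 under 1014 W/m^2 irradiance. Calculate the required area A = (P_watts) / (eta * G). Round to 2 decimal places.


Convert target power to watts: P = 4.8 * 1000 = 4800.0 W
Compute denominator: eta * G = 0.19 * 1014 = 192.66
Required area A = P / (eta * G) = 4800.0 / 192.66
A = 24.91 m^2

24.91


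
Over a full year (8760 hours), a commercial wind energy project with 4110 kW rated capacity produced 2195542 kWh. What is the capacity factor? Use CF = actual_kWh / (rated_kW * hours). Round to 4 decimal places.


Capacity factor = actual output / maximum possible output
Maximum possible = rated * hours = 4110 * 8760 = 36003600 kWh
CF = 2195542 / 36003600
CF = 0.0610

0.0610


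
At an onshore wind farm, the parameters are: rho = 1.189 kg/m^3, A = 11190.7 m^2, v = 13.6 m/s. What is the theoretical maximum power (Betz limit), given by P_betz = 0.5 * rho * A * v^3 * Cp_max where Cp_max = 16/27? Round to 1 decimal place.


The Betz coefficient Cp_max = 16/27 = 0.5926
v^3 = 13.6^3 = 2515.456
P_betz = 0.5 * rho * A * v^3 * Cp_max
P_betz = 0.5 * 1.189 * 11190.7 * 2515.456 * 0.5926
P_betz = 9917039.8 W

9917039.8


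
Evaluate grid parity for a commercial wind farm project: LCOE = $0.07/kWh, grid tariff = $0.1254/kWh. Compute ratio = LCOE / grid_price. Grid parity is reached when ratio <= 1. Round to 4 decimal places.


Compare LCOE to grid price:
  LCOE = $0.07/kWh, Grid price = $0.1254/kWh
  Ratio = LCOE / grid_price = 0.07 / 0.1254 = 0.5582
  Grid parity achieved (ratio <= 1)? yes

0.5582


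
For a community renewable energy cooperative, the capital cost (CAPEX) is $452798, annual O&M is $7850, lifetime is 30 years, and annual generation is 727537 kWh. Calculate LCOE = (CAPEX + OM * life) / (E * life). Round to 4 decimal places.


Total cost = CAPEX + OM * lifetime = 452798 + 7850 * 30 = 452798 + 235500 = 688298
Total generation = annual * lifetime = 727537 * 30 = 21826110 kWh
LCOE = 688298 / 21826110
LCOE = 0.0315 $/kWh

0.0315


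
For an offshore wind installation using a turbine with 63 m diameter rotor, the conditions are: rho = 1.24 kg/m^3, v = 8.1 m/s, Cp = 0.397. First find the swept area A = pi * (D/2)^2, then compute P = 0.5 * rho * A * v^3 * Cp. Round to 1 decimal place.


Step 1 -- Compute swept area:
  A = pi * (D/2)^2 = pi * (63/2)^2 = 3117.25 m^2
Step 2 -- Apply wind power equation:
  P = 0.5 * rho * A * v^3 * Cp
  v^3 = 8.1^3 = 531.441
  P = 0.5 * 1.24 * 3117.25 * 531.441 * 0.397
  P = 407763.4 W

407763.4


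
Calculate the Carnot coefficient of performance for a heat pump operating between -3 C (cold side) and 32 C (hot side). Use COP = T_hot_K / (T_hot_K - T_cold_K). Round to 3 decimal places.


Convert to Kelvin:
  T_hot = 32 + 273.15 = 305.15 K
  T_cold = -3 + 273.15 = 270.15 K
Apply Carnot COP formula:
  COP = T_hot_K / (T_hot_K - T_cold_K) = 305.15 / 35.0
  COP = 8.719

8.719


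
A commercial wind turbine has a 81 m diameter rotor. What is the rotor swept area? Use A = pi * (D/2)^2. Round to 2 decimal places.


Compute the rotor radius:
  r = D / 2 = 81 / 2 = 40.5 m
Calculate swept area:
  A = pi * r^2 = pi * 40.5^2
  A = 5153.00 m^2

5153.00


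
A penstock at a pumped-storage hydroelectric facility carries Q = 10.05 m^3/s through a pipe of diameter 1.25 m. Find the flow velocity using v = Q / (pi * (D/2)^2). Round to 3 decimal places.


Compute pipe cross-sectional area:
  A = pi * (D/2)^2 = pi * (1.25/2)^2 = 1.2272 m^2
Calculate velocity:
  v = Q / A = 10.05 / 1.2272
  v = 8.189 m/s

8.189


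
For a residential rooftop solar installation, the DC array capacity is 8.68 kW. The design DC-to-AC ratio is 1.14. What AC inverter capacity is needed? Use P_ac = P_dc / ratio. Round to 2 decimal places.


The inverter AC capacity is determined by the DC/AC ratio.
Given: P_dc = 8.68 kW, DC/AC ratio = 1.14
P_ac = P_dc / ratio = 8.68 / 1.14
P_ac = 7.61 kW

7.61


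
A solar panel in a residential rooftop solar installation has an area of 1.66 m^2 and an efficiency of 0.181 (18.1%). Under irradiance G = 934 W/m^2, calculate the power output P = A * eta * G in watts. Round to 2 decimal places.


Use the solar power formula P = A * eta * G.
Given: A = 1.66 m^2, eta = 0.181, G = 934 W/m^2
P = 1.66 * 0.181 * 934
P = 280.63 W

280.63


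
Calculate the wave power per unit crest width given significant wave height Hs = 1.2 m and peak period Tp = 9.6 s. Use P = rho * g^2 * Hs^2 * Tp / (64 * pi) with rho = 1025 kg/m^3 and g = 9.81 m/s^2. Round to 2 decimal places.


Apply wave power formula:
  g^2 = 9.81^2 = 96.2361
  Hs^2 = 1.2^2 = 1.44
  Numerator = rho * g^2 * Hs^2 * Tp = 1025 * 96.2361 * 1.44 * 9.6 = 1363627.04
  Denominator = 64 * pi = 201.0619
  P = 1363627.04 / 201.0619 = 6782.12 W/m

6782.12


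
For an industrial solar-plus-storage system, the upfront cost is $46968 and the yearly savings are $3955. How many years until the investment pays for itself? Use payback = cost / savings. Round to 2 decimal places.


Simple payback period = initial cost / annual savings
Payback = 46968 / 3955
Payback = 11.88 years

11.88


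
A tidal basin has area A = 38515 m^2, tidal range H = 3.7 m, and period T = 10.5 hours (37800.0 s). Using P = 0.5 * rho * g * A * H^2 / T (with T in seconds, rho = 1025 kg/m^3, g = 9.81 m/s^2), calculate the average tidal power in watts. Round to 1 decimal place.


Convert period to seconds: T = 10.5 * 3600 = 37800.0 s
H^2 = 3.7^2 = 13.69
P = 0.5 * rho * g * A * H^2 / T
P = 0.5 * 1025 * 9.81 * 38515 * 13.69 / 37800.0
P = 70130.1 W

70130.1


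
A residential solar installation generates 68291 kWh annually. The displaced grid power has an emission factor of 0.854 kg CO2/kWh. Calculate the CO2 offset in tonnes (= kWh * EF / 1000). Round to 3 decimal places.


CO2 offset in kg = generation * emission_factor
CO2 offset = 68291 * 0.854 = 58320.51 kg
Convert to tonnes:
  CO2 offset = 58320.51 / 1000 = 58.321 tonnes

58.321


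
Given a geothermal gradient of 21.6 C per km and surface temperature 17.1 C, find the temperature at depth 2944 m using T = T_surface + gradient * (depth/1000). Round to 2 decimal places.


Convert depth to km: 2944 / 1000 = 2.944 km
Temperature increase = gradient * depth_km = 21.6 * 2.944 = 63.59 C
Temperature at depth = T_surface + delta_T = 17.1 + 63.59
T = 80.69 C

80.69


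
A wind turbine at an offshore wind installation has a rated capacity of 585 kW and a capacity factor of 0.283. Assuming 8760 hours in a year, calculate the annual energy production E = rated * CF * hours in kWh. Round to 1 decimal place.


Annual energy = rated_kW * capacity_factor * hours_per_year
Given: P_rated = 585 kW, CF = 0.283, hours = 8760
E = 585 * 0.283 * 8760
E = 1450261.8 kWh

1450261.8
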